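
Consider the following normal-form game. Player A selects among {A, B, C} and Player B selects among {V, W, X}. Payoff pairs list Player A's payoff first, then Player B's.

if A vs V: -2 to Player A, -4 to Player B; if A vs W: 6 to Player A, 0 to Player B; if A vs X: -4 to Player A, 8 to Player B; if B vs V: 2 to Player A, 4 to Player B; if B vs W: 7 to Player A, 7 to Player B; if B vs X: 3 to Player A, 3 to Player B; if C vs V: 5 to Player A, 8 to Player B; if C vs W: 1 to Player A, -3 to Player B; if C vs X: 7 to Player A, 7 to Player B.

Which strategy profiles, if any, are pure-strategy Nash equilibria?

Check mutual best responses: a cell is a NE iff neither player can gain by unilaterally deviating.
Player A's best responses — vs V: C (payoff 5); vs W: B (payoff 7); vs X: C (payoff 7).
Player B's best responses — vs A: X (payoff 8); vs B: W (payoff 7); vs C: V (payoff 8).
Mutual best responses occur at (B, W) and (C, V); at each, neither player gains by switching.

(B, W) and (C, V)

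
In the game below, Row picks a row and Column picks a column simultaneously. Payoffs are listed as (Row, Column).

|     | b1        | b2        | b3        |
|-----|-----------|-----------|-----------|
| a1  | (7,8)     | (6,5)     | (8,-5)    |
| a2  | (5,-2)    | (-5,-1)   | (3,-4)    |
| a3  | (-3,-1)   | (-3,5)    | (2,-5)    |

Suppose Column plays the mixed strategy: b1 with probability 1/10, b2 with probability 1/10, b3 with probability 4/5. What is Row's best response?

a1

Compute Row's expected payoff from each pure strategy against the given mix.
a1: (1/10)·7 + (1/10)·6 + (4/5)·8 = 77/10
a2: (1/10)·5 + (1/10)·(-5) + (4/5)·3 = 12/5
a3: (1/10)·(-3) + (1/10)·(-3) + (4/5)·2 = 1
Highest expected payoff is 77/10, from a1.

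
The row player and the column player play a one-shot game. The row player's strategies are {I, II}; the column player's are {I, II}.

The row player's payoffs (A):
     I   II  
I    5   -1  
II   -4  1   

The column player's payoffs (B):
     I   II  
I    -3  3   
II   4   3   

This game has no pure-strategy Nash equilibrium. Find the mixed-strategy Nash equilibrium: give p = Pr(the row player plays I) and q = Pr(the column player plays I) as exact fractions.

In a mixed NE each player is indifferent between their pure strategies, so the opponent's mix sets the indifference.
The column player indifferent between I and II: p·(-3) + (1−p)·4 = p·3 + (1−p)·3 ⟹ 4 + (-7)p = 3 + 0p ⟹ p = 1/7.
The row player indifferent between I and II: q·5 + (1−q)·(-1) = q·(-4) + (1−q)·1 ⟹ (-1) + 6q = 1 + (-5)q ⟹ q = 2/11.

p = 1/7, q = 2/11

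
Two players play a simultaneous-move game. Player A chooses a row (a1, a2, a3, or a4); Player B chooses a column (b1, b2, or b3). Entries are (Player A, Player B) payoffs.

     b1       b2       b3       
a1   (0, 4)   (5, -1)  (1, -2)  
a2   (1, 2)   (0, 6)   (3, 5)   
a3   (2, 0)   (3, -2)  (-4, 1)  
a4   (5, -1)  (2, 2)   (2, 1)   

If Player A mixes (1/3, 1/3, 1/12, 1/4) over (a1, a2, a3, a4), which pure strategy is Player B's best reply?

Compute Player B's expected payoff from each pure strategy against the given mix.
b1: (1/3)·4 + (1/3)·2 + (1/12)·0 + (1/4)·(-1) = 7/4
b2: (1/3)·(-1) + (1/3)·6 + (1/12)·(-2) + (1/4)·2 = 2
b3: (1/3)·(-2) + (1/3)·5 + (1/12)·1 + (1/4)·1 = 4/3
Highest expected payoff is 2, from b2.

b2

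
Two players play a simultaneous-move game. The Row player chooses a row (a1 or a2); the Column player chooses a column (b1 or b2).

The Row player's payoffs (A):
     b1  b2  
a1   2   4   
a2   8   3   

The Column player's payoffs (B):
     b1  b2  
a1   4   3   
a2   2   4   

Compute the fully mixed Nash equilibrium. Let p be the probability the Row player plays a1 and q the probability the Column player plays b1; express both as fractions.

p = 2/3, q = 1/7

Each player's mixing probability is pinned down by making the *other* player indifferent.
The Column player indifferent between b1 and b2: p·4 + (1−p)·2 = p·3 + (1−p)·4 ⟹ 2 + 2p = 4 + (-1)p ⟹ p = 2/3.
The Row player indifferent between a1 and a2: q·2 + (1−q)·4 = q·8 + (1−q)·3 ⟹ 4 + (-2)q = 3 + 5q ⟹ q = 1/7.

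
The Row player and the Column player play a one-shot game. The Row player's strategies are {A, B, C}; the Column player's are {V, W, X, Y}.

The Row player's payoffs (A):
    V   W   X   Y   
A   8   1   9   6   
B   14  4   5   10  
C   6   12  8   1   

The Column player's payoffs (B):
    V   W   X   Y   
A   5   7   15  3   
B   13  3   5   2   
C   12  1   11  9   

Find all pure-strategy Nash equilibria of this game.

A profile is a Nash equilibrium when each player is best-responding to the other.
The Row player's best responses — vs V: B (payoff 14); vs W: C (payoff 12); vs X: A (payoff 9); vs Y: B (payoff 10).
The Column player's best responses — vs A: X (payoff 15); vs B: V (payoff 13); vs C: V (payoff 12).
Mutual best responses occur at (A, X) and (B, V); at each, neither player gains by switching.

(A, X) and (B, V)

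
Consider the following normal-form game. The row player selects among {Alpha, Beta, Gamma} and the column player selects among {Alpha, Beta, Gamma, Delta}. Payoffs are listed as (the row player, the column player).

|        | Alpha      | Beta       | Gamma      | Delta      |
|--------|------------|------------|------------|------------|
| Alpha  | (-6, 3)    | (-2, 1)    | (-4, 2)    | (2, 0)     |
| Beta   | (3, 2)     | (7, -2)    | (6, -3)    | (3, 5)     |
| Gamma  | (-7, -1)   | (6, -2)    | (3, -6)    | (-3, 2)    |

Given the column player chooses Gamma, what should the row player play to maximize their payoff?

With the column player fixed at Gamma, the row player's payoffs are: Alpha → -4, Beta → 6, Gamma → 3.
The maximum is 6, achieved by Beta.

Beta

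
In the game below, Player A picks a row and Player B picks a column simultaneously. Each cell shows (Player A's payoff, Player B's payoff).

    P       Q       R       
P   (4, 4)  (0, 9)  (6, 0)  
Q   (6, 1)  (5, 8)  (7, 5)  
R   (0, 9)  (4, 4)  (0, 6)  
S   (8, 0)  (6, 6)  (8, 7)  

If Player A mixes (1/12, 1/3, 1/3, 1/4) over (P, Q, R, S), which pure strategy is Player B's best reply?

Q

Player B's best reply maximizes expected payoff against the mix.
P: (1/12)·4 + (1/3)·1 + (1/3)·9 + (1/4)·0 = 11/3
Q: (1/12)·9 + (1/3)·8 + (1/3)·4 + (1/4)·6 = 25/4
R: (1/12)·0 + (1/3)·5 + (1/3)·6 + (1/4)·7 = 65/12
Highest expected payoff is 25/4, from Q.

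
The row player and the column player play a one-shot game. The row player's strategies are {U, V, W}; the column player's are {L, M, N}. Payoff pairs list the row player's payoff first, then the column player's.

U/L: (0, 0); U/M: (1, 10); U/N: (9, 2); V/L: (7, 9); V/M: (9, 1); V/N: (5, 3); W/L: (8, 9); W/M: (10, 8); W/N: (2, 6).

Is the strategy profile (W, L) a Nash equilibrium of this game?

Yes

Holding the column player at L: the row player gets 8 from W, versus 0 from U, 7 from V. No profitable deviation for the row player.
Holding the row player at W: the column player gets 9 from L, versus 8 from M, 6 from N. No profitable deviation for the column player either.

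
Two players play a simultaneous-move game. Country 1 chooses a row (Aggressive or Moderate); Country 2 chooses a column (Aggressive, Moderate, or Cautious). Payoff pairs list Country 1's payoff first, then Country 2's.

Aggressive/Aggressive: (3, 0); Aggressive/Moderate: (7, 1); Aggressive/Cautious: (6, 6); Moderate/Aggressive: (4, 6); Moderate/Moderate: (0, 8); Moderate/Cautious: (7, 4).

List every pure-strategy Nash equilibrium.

No pure-strategy Nash equilibrium

Check mutual best responses: a cell is a NE iff neither player can gain by unilaterally deviating.
Country 1's best responses — vs Aggressive: Moderate (payoff 4); vs Moderate: Aggressive (payoff 7); vs Cautious: Moderate (payoff 7).
Country 2's best responses — vs Aggressive: Cautious (payoff 6); vs Moderate: Moderate (payoff 8).
No cell has both players best-responding. For instance, Country 1's best reply to Cautious is Moderate, but against Moderate Country 2 prefers Moderate over Cautious.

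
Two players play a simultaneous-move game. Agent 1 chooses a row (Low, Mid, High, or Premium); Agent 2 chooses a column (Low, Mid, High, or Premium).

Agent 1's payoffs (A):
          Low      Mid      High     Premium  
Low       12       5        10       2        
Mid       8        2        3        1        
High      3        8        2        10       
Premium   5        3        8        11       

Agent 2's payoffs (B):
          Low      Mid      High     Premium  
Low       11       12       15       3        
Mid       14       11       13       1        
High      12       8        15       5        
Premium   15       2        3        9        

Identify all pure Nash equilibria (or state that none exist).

Check mutual best responses: a cell is a NE iff neither player can gain by unilaterally deviating.
Agent 1's best responses — vs Low: Low (payoff 12); vs Mid: High (payoff 8); vs High: Low (payoff 10); vs Premium: Premium (payoff 11).
Agent 2's best responses — vs Low: High (payoff 15); vs Mid: Low (payoff 14); vs High: High (payoff 15); vs Premium: Low (payoff 15).
The only mutual best response is (Low, High); neither player gains by switching there.

(Low, High)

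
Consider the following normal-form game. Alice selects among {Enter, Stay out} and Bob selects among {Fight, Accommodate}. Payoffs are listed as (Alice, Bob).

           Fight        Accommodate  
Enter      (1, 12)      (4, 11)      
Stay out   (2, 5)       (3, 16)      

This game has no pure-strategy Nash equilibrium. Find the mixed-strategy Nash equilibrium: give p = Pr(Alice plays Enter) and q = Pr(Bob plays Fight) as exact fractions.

Each player's mixing probability is pinned down by making the *other* player indifferent.
Bob indifferent between Fight and Accommodate: p·12 + (1−p)·5 = p·11 + (1−p)·16 ⟹ 5 + 7p = 16 + (-5)p ⟹ p = 11/12.
Alice indifferent between Enter and Stay out: q·1 + (1−q)·4 = q·2 + (1−q)·3 ⟹ 4 + (-3)q = 3 + (-1)q ⟹ q = 1/2.

p = 11/12, q = 1/2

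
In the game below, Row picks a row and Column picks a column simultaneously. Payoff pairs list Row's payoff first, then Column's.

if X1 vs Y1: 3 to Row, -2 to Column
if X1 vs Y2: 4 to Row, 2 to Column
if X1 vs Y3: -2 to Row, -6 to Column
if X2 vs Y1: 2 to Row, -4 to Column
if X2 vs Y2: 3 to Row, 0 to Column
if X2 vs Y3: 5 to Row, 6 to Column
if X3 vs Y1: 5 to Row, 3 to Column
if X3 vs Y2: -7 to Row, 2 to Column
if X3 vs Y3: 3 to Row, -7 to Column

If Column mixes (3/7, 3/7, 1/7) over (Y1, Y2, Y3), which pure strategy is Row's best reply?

Compute Row's expected payoff from each pure strategy against the given mix.
X1: (3/7)·3 + (3/7)·4 + (1/7)·(-2) = 19/7
X2: (3/7)·2 + (3/7)·3 + (1/7)·5 = 20/7
X3: (3/7)·5 + (3/7)·(-7) + (1/7)·3 = -3/7
Highest expected payoff is 20/7, from X2.

X2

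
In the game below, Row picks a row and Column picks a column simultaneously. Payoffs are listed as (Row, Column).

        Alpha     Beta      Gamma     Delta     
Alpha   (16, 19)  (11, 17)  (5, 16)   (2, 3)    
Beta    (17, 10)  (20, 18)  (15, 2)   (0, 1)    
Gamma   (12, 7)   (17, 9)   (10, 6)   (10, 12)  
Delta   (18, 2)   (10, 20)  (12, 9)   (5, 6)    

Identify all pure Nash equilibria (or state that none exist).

(Beta, Beta) and (Gamma, Delta)

Find each player's best response to every opponent strategy; NE are the intersections.
Row's best responses — vs Alpha: Delta (payoff 18); vs Beta: Beta (payoff 20); vs Gamma: Beta (payoff 15); vs Delta: Gamma (payoff 10).
Column's best responses — vs Alpha: Alpha (payoff 19); vs Beta: Beta (payoff 18); vs Gamma: Delta (payoff 12); vs Delta: Beta (payoff 20).
Mutual best responses occur at (Beta, Beta) and (Gamma, Delta); at each, neither player gains by switching.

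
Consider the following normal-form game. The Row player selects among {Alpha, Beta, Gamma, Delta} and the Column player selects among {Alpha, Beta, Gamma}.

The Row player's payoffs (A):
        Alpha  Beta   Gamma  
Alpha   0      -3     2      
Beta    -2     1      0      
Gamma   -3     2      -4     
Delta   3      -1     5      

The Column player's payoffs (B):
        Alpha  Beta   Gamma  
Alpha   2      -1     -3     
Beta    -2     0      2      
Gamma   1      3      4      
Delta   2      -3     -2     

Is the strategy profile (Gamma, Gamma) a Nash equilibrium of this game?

Holding the Column player at Gamma: the Row player gets -4 from Gamma but could get 5 by switching to Delta. The Row player has a profitable deviation.

No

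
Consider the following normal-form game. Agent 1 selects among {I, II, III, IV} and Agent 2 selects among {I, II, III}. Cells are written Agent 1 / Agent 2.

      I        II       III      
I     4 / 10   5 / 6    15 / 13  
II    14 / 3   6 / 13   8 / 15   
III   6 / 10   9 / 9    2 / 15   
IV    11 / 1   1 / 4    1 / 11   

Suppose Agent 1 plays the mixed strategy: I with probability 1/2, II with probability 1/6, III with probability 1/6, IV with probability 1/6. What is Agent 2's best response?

III

Agent 2's best reply maximizes expected payoff against the mix.
I: (1/2)·10 + (1/6)·3 + (1/6)·10 + (1/6)·1 = 22/3
II: (1/2)·6 + (1/6)·13 + (1/6)·9 + (1/6)·4 = 22/3
III: (1/2)·13 + (1/6)·15 + (1/6)·15 + (1/6)·11 = 40/3
Highest expected payoff is 40/3, from III.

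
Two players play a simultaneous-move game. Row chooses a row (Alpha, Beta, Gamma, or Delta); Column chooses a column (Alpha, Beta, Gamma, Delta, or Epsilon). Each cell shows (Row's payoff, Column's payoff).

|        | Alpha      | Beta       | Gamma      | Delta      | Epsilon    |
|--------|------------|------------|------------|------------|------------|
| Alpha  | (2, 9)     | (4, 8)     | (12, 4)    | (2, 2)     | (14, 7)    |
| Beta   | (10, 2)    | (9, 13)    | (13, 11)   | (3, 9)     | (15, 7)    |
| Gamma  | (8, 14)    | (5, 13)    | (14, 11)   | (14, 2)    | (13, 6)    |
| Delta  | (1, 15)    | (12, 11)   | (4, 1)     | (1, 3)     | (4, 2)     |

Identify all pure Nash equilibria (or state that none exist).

A profile is a Nash equilibrium when each player is best-responding to the other.
Row's best responses — vs Alpha: Beta (payoff 10); vs Beta: Delta (payoff 12); vs Gamma: Gamma (payoff 14); vs Delta: Gamma (payoff 14); vs Epsilon: Beta (payoff 15).
Column's best responses — vs Alpha: Alpha (payoff 9); vs Beta: Beta (payoff 13); vs Gamma: Alpha (payoff 14); vs Delta: Alpha (payoff 15).
No cell has both players best-responding. For instance, Row's best reply to Gamma is Gamma, but against Gamma Column prefers Alpha over Gamma.

There is no pure-strategy Nash equilibrium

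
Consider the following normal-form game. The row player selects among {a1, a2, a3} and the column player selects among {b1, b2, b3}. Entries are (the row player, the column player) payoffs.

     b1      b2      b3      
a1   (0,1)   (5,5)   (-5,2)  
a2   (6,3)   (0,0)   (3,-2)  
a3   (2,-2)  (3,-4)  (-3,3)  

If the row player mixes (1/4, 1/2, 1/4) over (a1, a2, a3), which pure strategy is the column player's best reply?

Compute the column player's expected payoff from each pure strategy against the given mix.
b1: (1/4)·1 + (1/2)·3 + (1/4)·(-2) = 5/4
b2: (1/4)·5 + (1/2)·0 + (1/4)·(-4) = 1/4
b3: (1/4)·2 + (1/2)·(-2) + (1/4)·3 = 1/4
Highest expected payoff is 5/4, from b1.

b1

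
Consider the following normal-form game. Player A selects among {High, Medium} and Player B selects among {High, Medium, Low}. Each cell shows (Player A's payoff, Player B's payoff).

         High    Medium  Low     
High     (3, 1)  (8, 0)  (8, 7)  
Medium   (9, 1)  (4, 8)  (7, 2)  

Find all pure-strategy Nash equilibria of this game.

Find each player's best response to every opponent strategy; NE are the intersections.
Player A's best responses — vs High: Medium (payoff 9); vs Medium: High (payoff 8); vs Low: High (payoff 8).
Player B's best responses — vs High: Low (payoff 7); vs Medium: Medium (payoff 8).
The only mutual best response is (High, Low); neither player gains by switching there.

(High, Low)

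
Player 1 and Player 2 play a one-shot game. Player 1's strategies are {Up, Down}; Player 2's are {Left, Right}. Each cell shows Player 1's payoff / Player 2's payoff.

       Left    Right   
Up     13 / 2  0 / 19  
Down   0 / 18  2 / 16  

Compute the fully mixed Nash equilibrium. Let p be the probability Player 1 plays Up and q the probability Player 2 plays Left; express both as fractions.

p = 2/19, q = 2/15

Each player's mixing probability is pinned down by making the *other* player indifferent.
Player 2 indifferent between Left and Right: p·2 + (1−p)·18 = p·19 + (1−p)·16 ⟹ 18 + (-16)p = 16 + 3p ⟹ p = 2/19.
Player 1 indifferent between Up and Down: q·13 + (1−q)·0 = q·0 + (1−q)·2 ⟹ 0 + 13q = 2 + (-2)q ⟹ q = 2/15.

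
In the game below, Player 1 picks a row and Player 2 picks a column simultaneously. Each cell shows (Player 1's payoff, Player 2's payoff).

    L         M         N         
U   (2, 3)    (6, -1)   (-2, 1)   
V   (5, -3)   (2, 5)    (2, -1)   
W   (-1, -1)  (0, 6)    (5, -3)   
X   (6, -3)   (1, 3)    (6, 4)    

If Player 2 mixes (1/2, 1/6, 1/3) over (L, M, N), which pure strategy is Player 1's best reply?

X

Player 1's best reply maximizes expected payoff against the mix.
U: (1/2)·2 + (1/6)·6 + (1/3)·(-2) = 4/3
V: (1/2)·5 + (1/6)·2 + (1/3)·2 = 7/2
W: (1/2)·(-1) + (1/6)·0 + (1/3)·5 = 7/6
X: (1/2)·6 + (1/6)·1 + (1/3)·6 = 31/6
Highest expected payoff is 31/6, from X.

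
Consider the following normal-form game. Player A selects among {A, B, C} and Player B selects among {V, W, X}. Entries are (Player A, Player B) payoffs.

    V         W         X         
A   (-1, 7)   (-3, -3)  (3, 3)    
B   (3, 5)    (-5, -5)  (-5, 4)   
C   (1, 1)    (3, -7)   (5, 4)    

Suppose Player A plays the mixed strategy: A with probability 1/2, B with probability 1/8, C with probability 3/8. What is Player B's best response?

V

Player B's best reply maximizes expected payoff against the mix.
V: (1/2)·7 + (1/8)·5 + (3/8)·1 = 9/2
W: (1/2)·(-3) + (1/8)·(-5) + (3/8)·(-7) = -19/4
X: (1/2)·3 + (1/8)·4 + (3/8)·4 = 7/2
Highest expected payoff is 9/2, from V.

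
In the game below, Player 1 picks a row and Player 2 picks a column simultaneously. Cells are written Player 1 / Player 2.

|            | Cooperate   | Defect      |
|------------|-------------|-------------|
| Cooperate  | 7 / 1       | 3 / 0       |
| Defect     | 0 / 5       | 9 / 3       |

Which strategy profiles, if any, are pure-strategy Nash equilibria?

(Cooperate, Cooperate)

Check mutual best responses: a cell is a NE iff neither player can gain by unilaterally deviating.
Player 1's best responses — vs Cooperate: Cooperate (payoff 7); vs Defect: Defect (payoff 9).
Player 2's best responses — vs Cooperate: Cooperate (payoff 1); vs Defect: Cooperate (payoff 5).
The only mutual best response is (Cooperate, Cooperate); neither player gains by switching there.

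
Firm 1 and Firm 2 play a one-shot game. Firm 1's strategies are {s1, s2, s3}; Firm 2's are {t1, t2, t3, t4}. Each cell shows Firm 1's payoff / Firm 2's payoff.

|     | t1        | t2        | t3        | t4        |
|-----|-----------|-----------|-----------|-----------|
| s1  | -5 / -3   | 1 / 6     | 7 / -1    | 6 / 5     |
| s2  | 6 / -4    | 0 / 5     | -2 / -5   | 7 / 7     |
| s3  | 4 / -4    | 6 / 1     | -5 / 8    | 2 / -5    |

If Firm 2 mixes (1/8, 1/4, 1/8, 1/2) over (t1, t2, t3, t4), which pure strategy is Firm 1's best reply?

Firm 1's best reply maximizes expected payoff against the mix.
s1: (1/8)·(-5) + (1/4)·1 + (1/8)·7 + (1/2)·6 = 7/2
s2: (1/8)·6 + (1/4)·0 + (1/8)·(-2) + (1/2)·7 = 4
s3: (1/8)·4 + (1/4)·6 + (1/8)·(-5) + (1/2)·2 = 19/8
Highest expected payoff is 4, from s2.

s2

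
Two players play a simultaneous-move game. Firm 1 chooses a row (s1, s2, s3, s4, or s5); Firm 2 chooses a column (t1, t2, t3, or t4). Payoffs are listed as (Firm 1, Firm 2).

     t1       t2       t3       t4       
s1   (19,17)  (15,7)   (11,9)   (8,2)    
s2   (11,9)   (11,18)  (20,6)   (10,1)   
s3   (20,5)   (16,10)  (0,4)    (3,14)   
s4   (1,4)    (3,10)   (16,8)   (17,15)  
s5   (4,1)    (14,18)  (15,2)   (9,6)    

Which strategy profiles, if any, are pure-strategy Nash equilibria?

A profile is a Nash equilibrium when each player is best-responding to the other.
Firm 1's best responses — vs t1: s3 (payoff 20); vs t2: s3 (payoff 16); vs t3: s2 (payoff 20); vs t4: s4 (payoff 17).
Firm 2's best responses — vs s1: t1 (payoff 17); vs s2: t2 (payoff 18); vs s3: t4 (payoff 14); vs s4: t4 (payoff 15); vs s5: t2 (payoff 18).
The only mutual best response is (s4, t4); neither player gains by switching there.

(s4, t4)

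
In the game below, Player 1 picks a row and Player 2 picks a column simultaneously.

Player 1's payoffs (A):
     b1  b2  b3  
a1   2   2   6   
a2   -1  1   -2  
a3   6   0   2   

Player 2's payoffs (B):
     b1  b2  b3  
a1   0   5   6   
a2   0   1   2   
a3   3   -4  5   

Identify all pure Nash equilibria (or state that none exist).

(a1, b3)

Find each player's best response to every opponent strategy; NE are the intersections.
Player 1's best responses — vs b1: a3 (payoff 6); vs b2: a1 (payoff 2); vs b3: a1 (payoff 6).
Player 2's best responses — vs a1: b3 (payoff 6); vs a2: b3 (payoff 2); vs a3: b3 (payoff 5).
The only mutual best response is (a1, b3); neither player gains by switching there.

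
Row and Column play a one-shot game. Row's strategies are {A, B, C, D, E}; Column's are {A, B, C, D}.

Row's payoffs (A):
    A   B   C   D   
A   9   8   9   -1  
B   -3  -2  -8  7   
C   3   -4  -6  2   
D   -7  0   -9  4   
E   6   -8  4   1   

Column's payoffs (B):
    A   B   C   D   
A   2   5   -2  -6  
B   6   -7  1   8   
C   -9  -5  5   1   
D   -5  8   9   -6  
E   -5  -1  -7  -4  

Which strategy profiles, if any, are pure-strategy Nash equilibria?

(A, B) and (B, D)

Find each player's best response to every opponent strategy; NE are the intersections.
Row's best responses — vs A: A (payoff 9); vs B: A (payoff 8); vs C: A (payoff 9); vs D: B (payoff 7).
Column's best responses — vs A: B (payoff 5); vs B: D (payoff 8); vs C: C (payoff 5); vs D: C (payoff 9); vs E: B (payoff -1).
Mutual best responses occur at (A, B) and (B, D); at each, neither player gains by switching.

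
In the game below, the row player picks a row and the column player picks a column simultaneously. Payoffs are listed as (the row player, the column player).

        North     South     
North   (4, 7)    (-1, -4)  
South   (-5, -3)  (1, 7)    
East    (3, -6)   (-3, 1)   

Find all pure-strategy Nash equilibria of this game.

(North, North) and (South, South)

Check mutual best responses: a cell is a NE iff neither player can gain by unilaterally deviating.
The row player's best responses — vs North: North (payoff 4); vs South: South (payoff 1).
The column player's best responses — vs North: North (payoff 7); vs South: South (payoff 7); vs East: South (payoff 1).
Mutual best responses occur at (North, North) and (South, South); at each, neither player gains by switching.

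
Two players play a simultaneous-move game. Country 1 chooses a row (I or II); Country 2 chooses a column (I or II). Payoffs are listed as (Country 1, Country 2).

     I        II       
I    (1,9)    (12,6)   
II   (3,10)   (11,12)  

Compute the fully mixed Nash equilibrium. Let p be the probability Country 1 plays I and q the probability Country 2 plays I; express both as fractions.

p = 2/5, q = 1/3

Each player's mixing probability is pinned down by making the *other* player indifferent.
Country 2 indifferent between I and II: p·9 + (1−p)·10 = p·6 + (1−p)·12 ⟹ 10 + (-1)p = 12 + (-6)p ⟹ p = 2/5.
Country 1 indifferent between I and II: q·1 + (1−q)·12 = q·3 + (1−q)·11 ⟹ 12 + (-11)q = 11 + (-8)q ⟹ q = 1/3.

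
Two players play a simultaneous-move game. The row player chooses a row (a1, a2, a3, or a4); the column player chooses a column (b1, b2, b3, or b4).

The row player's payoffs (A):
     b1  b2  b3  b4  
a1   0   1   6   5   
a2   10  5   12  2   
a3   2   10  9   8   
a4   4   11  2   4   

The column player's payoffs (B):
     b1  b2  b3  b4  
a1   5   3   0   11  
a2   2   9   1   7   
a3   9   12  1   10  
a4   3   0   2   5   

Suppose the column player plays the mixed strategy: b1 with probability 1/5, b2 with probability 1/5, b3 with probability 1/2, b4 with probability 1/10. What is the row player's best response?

The row player's best reply maximizes expected payoff against the mix.
a1: (1/5)·0 + (1/5)·1 + (1/2)·6 + (1/10)·5 = 37/10
a2: (1/5)·10 + (1/5)·5 + (1/2)·12 + (1/10)·2 = 46/5
a3: (1/5)·2 + (1/5)·10 + (1/2)·9 + (1/10)·8 = 77/10
a4: (1/5)·4 + (1/5)·11 + (1/2)·2 + (1/10)·4 = 22/5
Highest expected payoff is 46/5, from a2.

a2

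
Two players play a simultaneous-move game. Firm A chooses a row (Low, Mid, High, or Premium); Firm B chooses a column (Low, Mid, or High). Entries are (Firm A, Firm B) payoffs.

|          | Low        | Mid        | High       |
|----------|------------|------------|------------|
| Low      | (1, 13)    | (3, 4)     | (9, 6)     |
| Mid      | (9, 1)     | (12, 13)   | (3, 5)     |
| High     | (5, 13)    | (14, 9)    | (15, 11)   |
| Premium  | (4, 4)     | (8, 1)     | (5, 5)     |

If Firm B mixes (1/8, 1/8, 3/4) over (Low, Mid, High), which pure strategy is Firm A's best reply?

Compute Firm A's expected payoff from each pure strategy against the given mix.
Low: (1/8)·1 + (1/8)·3 + (3/4)·9 = 29/4
Mid: (1/8)·9 + (1/8)·12 + (3/4)·3 = 39/8
High: (1/8)·5 + (1/8)·14 + (3/4)·15 = 109/8
Premium: (1/8)·4 + (1/8)·8 + (3/4)·5 = 21/4
Highest expected payoff is 109/8, from High.

High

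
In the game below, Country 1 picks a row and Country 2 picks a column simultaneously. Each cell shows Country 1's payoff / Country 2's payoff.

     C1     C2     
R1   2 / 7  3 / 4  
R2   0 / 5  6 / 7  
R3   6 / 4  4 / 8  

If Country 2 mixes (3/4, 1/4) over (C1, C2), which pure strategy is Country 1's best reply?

R3

Country 1's best reply maximizes expected payoff against the mix.
R1: (3/4)·2 + (1/4)·3 = 9/4
R2: (3/4)·0 + (1/4)·6 = 3/2
R3: (3/4)·6 + (1/4)·4 = 11/2
Highest expected payoff is 11/2, from R3.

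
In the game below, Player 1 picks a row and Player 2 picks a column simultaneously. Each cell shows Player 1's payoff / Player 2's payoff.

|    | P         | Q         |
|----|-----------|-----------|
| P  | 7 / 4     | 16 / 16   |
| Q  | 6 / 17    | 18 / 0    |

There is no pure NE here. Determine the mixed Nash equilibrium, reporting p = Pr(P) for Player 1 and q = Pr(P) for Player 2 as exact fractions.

p = 17/29, q = 2/3

In a mixed NE each player is indifferent between their pure strategies, so the opponent's mix sets the indifference.
Player 2 indifferent between P and Q: p·4 + (1−p)·17 = p·16 + (1−p)·0 ⟹ 17 + (-13)p = 0 + 16p ⟹ p = 17/29.
Player 1 indifferent between P and Q: q·7 + (1−q)·16 = q·6 + (1−q)·18 ⟹ 16 + (-9)q = 18 + (-12)q ⟹ q = 2/3.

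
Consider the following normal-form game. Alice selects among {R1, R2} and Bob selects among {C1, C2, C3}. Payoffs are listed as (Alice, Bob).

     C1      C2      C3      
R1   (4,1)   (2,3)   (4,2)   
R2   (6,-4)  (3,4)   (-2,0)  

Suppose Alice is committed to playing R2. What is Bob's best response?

C2

With Alice fixed at R2, Bob's payoffs are: C1 → -4, C2 → 4, C3 → 0.
The maximum is 4, achieved by C2.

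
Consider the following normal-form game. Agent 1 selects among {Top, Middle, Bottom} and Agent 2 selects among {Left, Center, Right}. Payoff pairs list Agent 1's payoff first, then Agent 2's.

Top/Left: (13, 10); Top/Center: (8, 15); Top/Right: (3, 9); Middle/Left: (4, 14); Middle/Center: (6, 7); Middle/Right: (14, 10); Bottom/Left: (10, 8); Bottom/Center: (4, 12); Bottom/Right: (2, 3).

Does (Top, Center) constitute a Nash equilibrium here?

Yes

Holding Agent 2 at Center: Agent 1 gets 8 from Top, versus 6 from Middle, 4 from Bottom. No profitable deviation for Agent 1.
Holding Agent 1 at Top: Agent 2 gets 15 from Center, versus 10 from Left, 9 from Right. No profitable deviation for Agent 2 either.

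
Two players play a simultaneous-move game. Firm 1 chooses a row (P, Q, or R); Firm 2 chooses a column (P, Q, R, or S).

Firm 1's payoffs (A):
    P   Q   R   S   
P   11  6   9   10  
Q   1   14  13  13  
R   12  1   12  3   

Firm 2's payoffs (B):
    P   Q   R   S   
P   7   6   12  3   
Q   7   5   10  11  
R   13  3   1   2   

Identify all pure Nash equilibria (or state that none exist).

(Q, S) and (R, P)

Find each player's best response to every opponent strategy; NE are the intersections.
Firm 1's best responses — vs P: R (payoff 12); vs Q: Q (payoff 14); vs R: Q (payoff 13); vs S: Q (payoff 13).
Firm 2's best responses — vs P: R (payoff 12); vs Q: S (payoff 11); vs R: P (payoff 13).
Mutual best responses occur at (Q, S) and (R, P); at each, neither player gains by switching.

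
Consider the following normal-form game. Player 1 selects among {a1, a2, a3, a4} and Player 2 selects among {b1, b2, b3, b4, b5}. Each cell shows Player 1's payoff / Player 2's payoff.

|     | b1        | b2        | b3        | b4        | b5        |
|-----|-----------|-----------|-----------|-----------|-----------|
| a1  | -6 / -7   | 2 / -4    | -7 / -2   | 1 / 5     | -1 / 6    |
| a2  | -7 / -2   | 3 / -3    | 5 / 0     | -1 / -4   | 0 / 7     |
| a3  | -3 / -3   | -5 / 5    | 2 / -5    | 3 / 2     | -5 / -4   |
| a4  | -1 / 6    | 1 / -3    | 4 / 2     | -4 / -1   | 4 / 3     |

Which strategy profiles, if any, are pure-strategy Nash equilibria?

(a4, b1)

Check mutual best responses: a cell is a NE iff neither player can gain by unilaterally deviating.
Player 1's best responses — vs b1: a4 (payoff -1); vs b2: a2 (payoff 3); vs b3: a2 (payoff 5); vs b4: a3 (payoff 3); vs b5: a4 (payoff 4).
Player 2's best responses — vs a1: b5 (payoff 6); vs a2: b5 (payoff 7); vs a3: b2 (payoff 5); vs a4: b1 (payoff 6).
The only mutual best response is (a4, b1); neither player gains by switching there.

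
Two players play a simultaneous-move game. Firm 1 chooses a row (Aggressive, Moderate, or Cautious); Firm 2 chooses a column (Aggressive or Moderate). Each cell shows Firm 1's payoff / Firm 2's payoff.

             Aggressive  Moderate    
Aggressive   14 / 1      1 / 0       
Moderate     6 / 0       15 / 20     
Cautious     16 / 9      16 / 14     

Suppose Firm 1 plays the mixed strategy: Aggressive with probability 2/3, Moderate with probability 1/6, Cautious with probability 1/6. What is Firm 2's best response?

Firm 2's best reply maximizes expected payoff against the mix.
Aggressive: (2/3)·1 + (1/6)·0 + (1/6)·9 = 13/6
Moderate: (2/3)·0 + (1/6)·20 + (1/6)·14 = 17/3
Highest expected payoff is 17/3, from Moderate.

Moderate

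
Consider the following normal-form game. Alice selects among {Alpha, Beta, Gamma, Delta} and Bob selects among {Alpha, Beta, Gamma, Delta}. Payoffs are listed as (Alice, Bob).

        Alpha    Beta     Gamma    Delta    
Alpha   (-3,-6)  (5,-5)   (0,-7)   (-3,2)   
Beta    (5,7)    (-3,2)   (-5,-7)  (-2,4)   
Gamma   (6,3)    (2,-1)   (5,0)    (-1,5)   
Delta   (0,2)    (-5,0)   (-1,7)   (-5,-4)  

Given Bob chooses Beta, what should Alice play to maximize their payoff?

With Bob fixed at Beta, Alice's payoffs are: Alpha → 5, Beta → -3, Gamma → 2, Delta → -5.
The maximum is 5, achieved by Alpha.

Alpha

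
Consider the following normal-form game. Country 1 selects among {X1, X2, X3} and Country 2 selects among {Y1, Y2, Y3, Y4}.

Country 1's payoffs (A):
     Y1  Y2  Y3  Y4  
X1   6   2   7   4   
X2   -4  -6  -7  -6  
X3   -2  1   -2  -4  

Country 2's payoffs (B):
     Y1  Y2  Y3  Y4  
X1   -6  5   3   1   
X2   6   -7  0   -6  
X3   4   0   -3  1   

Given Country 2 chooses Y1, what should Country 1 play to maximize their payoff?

With Country 2 fixed at Y1, Country 1's payoffs are: X1 → 6, X2 → -4, X3 → -2.
The maximum is 6, achieved by X1.

X1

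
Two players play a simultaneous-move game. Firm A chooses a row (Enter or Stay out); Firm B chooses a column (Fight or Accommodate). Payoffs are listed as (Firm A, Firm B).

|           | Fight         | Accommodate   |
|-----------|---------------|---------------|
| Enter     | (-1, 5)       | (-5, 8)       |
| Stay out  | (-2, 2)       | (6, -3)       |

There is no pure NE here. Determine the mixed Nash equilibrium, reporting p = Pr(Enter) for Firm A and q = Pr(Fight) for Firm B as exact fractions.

Each player's mixing probability is pinned down by making the *other* player indifferent.
Firm B indifferent between Fight and Accommodate: p·5 + (1−p)·2 = p·8 + (1−p)·(-3) ⟹ 2 + 3p = (-3) + 11p ⟹ p = 5/8.
Firm A indifferent between Enter and Stay out: q·(-1) + (1−q)·(-5) = q·(-2) + (1−q)·6 ⟹ (-5) + 4q = 6 + (-8)q ⟹ q = 11/12.

p = 5/8, q = 11/12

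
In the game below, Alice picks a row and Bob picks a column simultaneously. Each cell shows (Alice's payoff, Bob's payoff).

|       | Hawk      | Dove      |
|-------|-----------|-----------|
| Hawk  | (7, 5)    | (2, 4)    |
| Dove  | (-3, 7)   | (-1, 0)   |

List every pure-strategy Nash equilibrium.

(Hawk, Hawk)

Check mutual best responses: a cell is a NE iff neither player can gain by unilaterally deviating.
Alice's best responses — vs Hawk: Hawk (payoff 7); vs Dove: Hawk (payoff 2).
Bob's best responses — vs Hawk: Hawk (payoff 5); vs Dove: Hawk (payoff 7).
The only mutual best response is (Hawk, Hawk); neither player gains by switching there.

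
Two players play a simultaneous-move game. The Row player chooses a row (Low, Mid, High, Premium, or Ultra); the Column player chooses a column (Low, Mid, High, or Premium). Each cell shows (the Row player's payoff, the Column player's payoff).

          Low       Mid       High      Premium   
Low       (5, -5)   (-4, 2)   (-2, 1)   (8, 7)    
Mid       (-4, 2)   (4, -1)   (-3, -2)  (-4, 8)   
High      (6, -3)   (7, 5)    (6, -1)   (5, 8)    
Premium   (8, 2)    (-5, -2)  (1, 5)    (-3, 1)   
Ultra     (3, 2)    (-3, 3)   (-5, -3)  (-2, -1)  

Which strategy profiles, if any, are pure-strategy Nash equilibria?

(Low, Premium)

Check mutual best responses: a cell is a NE iff neither player can gain by unilaterally deviating.
The Row player's best responses — vs Low: Premium (payoff 8); vs Mid: High (payoff 7); vs High: High (payoff 6); vs Premium: Low (payoff 8).
The Column player's best responses — vs Low: Premium (payoff 7); vs Mid: Premium (payoff 8); vs High: Premium (payoff 8); vs Premium: High (payoff 5); vs Ultra: Mid (payoff 3).
The only mutual best response is (Low, Premium); neither player gains by switching there.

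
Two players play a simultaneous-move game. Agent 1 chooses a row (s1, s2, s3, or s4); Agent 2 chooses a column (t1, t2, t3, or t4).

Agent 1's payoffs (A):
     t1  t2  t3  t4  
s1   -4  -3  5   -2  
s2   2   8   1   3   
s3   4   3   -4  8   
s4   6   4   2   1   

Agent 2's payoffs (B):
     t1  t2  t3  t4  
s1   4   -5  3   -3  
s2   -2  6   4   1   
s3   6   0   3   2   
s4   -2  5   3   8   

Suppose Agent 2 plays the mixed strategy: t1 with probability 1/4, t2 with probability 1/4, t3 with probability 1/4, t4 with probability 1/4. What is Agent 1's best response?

Agent 1's best reply maximizes expected payoff against the mix.
s1: (1/4)·(-4) + (1/4)·(-3) + (1/4)·5 + (1/4)·(-2) = -1
s2: (1/4)·2 + (1/4)·8 + (1/4)·1 + (1/4)·3 = 7/2
s3: (1/4)·4 + (1/4)·3 + (1/4)·(-4) + (1/4)·8 = 11/4
s4: (1/4)·6 + (1/4)·4 + (1/4)·2 + (1/4)·1 = 13/4
Highest expected payoff is 7/2, from s2.

s2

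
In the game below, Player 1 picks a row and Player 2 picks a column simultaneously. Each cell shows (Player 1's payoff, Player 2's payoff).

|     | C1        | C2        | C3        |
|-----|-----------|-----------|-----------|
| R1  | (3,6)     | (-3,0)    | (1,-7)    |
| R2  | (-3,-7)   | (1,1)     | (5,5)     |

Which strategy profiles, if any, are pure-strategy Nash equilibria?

Check mutual best responses: a cell is a NE iff neither player can gain by unilaterally deviating.
Player 1's best responses — vs C1: R1 (payoff 3); vs C2: R2 (payoff 1); vs C3: R2 (payoff 5).
Player 2's best responses — vs R1: C1 (payoff 6); vs R2: C3 (payoff 5).
Mutual best responses occur at (R1, C1) and (R2, C3); at each, neither player gains by switching.

(R1, C1) and (R2, C3)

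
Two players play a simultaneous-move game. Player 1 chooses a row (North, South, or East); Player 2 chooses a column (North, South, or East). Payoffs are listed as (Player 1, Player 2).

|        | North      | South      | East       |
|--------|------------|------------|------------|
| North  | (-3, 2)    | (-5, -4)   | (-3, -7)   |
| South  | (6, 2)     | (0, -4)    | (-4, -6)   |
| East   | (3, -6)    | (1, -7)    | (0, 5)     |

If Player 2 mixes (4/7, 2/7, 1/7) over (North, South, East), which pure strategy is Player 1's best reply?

South

Compute Player 1's expected payoff from each pure strategy against the given mix.
North: (4/7)·(-3) + (2/7)·(-5) + (1/7)·(-3) = -25/7
South: (4/7)·6 + (2/7)·0 + (1/7)·(-4) = 20/7
East: (4/7)·3 + (2/7)·1 + (1/7)·0 = 2
Highest expected payoff is 20/7, from South.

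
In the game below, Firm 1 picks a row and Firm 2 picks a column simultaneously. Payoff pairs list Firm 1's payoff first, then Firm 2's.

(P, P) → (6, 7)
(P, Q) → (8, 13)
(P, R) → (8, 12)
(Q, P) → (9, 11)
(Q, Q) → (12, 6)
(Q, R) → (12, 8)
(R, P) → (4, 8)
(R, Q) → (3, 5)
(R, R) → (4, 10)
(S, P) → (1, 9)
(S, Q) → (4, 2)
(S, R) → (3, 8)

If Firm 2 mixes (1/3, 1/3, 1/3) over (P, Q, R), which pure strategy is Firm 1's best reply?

Q

Compute Firm 1's expected payoff from each pure strategy against the given mix.
P: (1/3)·6 + (1/3)·8 + (1/3)·8 = 22/3
Q: (1/3)·9 + (1/3)·12 + (1/3)·12 = 11
R: (1/3)·4 + (1/3)·3 + (1/3)·4 = 11/3
S: (1/3)·1 + (1/3)·4 + (1/3)·3 = 8/3
Highest expected payoff is 11, from Q.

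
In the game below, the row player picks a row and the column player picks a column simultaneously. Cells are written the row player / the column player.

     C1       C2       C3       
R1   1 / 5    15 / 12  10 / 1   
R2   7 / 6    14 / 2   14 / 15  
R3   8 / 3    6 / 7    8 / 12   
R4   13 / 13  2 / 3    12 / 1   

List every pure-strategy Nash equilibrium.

(R1, C2), (R2, C3), and (R4, C1)

Find each player's best response to every opponent strategy; NE are the intersections.
The row player's best responses — vs C1: R4 (payoff 13); vs C2: R1 (payoff 15); vs C3: R2 (payoff 14).
The column player's best responses — vs R1: C2 (payoff 12); vs R2: C3 (payoff 15); vs R3: C3 (payoff 12); vs R4: C1 (payoff 13).
Mutual best responses occur at (R1, C2), (R2, C3), and (R4, C1); at each, neither player gains by switching.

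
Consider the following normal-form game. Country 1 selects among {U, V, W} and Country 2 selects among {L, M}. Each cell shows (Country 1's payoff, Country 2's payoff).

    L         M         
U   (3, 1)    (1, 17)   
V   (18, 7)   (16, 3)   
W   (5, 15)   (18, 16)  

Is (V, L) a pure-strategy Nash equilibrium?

Yes

Holding Country 2 at L: Country 1 gets 18 from V, versus 3 from U, 5 from W. No profitable deviation for Country 1.
Holding Country 1 at V: Country 2 gets 7 from L, versus 3 from M. No profitable deviation for Country 2 either.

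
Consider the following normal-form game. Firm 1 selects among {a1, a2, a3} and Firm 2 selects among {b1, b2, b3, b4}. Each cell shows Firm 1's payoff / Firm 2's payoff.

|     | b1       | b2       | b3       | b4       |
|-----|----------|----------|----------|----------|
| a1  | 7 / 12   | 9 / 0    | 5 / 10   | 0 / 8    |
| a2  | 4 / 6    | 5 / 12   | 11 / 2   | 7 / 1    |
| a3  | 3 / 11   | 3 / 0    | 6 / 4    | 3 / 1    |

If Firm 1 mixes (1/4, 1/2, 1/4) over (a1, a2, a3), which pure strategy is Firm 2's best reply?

b1

Compute Firm 2's expected payoff from each pure strategy against the given mix.
b1: (1/4)·12 + (1/2)·6 + (1/4)·11 = 35/4
b2: (1/4)·0 + (1/2)·12 + (1/4)·0 = 6
b3: (1/4)·10 + (1/2)·2 + (1/4)·4 = 9/2
b4: (1/4)·8 + (1/2)·1 + (1/4)·1 = 11/4
Highest expected payoff is 35/4, from b1.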